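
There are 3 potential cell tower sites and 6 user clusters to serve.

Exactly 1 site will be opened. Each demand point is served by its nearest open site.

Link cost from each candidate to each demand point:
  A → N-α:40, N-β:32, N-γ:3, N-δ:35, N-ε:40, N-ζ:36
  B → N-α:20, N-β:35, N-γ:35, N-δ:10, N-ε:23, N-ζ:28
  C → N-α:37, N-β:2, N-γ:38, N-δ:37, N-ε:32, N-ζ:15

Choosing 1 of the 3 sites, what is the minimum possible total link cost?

Open {B}.
  N-α→B 20, N-β→B 35, N-γ→B 35, N-δ→B 10, N-ε→B 23, N-ζ→B 28  ⇒ total 151.
Compare {C}: total 161.
Compare {A}: total 186.

151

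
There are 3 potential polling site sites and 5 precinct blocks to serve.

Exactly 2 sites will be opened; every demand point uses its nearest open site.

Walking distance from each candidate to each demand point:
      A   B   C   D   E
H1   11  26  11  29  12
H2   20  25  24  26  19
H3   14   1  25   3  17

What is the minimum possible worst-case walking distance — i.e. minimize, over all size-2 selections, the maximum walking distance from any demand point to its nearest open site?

12

Open {H1, H3}.
  Farthest demand point is E at walking distance 12 (to H1); all others are ≤ 12.
With {H2, H3} the worst case is 24.
With {H1, H2} the worst case is 26.
No size-2 selection achieves below 12.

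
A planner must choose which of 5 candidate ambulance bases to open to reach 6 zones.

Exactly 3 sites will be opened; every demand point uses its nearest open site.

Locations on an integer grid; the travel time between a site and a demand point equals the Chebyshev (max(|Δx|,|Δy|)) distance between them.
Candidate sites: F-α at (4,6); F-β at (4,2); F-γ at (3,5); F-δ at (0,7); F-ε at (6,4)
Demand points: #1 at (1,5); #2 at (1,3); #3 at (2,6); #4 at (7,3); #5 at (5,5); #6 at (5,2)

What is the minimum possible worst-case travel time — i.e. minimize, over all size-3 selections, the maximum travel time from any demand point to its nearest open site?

2

Open {F-α, F-γ, F-ε}.
  Farthest demand point is #1 at travel time 2 (to F-γ); all others are ≤ 2.
With {F-β, F-γ, F-ε} the worst case is 2.
With {F-γ, F-δ, F-ε} the worst case is 2.
No size-3 selection achieves below 2.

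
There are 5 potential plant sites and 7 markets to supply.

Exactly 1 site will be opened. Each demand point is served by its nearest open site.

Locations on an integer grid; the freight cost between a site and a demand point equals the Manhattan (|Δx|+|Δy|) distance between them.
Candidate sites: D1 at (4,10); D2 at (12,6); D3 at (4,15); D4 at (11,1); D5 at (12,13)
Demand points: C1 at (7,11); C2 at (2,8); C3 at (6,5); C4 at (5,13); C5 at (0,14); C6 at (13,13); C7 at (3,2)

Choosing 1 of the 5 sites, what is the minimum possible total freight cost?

48

Open {D1}.
  C1→D1 4, C2→D1 4, C3→D1 7, C4→D1 4, C5→D1 8, C6→D1 12, C7→D1 9  ⇒ total 48.
Compare {D3}: total 61.
Compare {D5}: total 77.
No size-1 selection does better; minimum is 48.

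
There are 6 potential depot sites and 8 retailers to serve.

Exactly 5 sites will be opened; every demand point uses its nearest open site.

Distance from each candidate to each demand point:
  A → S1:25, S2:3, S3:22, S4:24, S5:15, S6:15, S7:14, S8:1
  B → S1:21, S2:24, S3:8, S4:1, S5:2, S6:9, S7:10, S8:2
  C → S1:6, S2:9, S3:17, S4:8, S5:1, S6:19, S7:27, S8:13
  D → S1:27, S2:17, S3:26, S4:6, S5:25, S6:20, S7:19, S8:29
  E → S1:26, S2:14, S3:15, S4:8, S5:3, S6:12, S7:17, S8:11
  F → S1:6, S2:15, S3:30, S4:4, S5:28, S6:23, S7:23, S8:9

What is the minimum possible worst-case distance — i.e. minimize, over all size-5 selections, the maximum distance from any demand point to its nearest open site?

Open {A, B, C, D, E}.
  Farthest demand point is S7 at distance 10 (to B); all others are ≤ 10.
With {A, B, C, D, F} the worst case is 10.
With {A, B, C, E, F} the worst case is 10.
No size-5 selection achieves below 10.

10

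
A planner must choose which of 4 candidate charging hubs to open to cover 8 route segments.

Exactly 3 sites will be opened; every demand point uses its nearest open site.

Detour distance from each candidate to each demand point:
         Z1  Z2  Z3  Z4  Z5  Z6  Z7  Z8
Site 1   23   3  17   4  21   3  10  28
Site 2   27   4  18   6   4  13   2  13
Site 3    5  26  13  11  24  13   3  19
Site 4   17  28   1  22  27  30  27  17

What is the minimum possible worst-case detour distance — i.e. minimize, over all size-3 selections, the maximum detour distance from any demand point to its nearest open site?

13

Open {Site 1, Site 2, Site 3}.
  Farthest demand point is Z3 at detour distance 13 (to Site 3); all others are ≤ 13.
With {Site 2, Site 3, Site 4} the worst case is 13.
With {Site 1, Site 2, Site 4} the worst case is 17.
No size-3 selection achieves below 13.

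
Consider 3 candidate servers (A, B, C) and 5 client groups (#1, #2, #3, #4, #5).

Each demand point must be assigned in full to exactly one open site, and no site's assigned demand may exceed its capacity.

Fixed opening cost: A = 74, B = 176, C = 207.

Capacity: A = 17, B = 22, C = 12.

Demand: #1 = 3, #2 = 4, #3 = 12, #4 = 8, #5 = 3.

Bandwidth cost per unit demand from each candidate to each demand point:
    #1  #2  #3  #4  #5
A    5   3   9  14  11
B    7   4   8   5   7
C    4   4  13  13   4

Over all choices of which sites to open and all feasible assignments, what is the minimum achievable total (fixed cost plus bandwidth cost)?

446

Open {A, B}; cheapest assignment that respects the capacities:
  A (cap 17, load 10): #1, #2, #5 — cost 3×5 + 4×3 + 3×11 = 60
  B (cap 22, load 20): #3, #4 — cost 12×8 + 8×5 = 136
  Shipping 196, fixed 250 → total 446.
  Any other capacity-feasible assignment to {A, B} ships for at least 196.
Compare {B, C}: its best feasible assignment gives total 559.
Compare {A, B, C}: its best feasible assignment gives total 629.
Every other set of open sites that can feasibly serve all demand totals ≥ 559 even under its best assignment. Minimum: 446.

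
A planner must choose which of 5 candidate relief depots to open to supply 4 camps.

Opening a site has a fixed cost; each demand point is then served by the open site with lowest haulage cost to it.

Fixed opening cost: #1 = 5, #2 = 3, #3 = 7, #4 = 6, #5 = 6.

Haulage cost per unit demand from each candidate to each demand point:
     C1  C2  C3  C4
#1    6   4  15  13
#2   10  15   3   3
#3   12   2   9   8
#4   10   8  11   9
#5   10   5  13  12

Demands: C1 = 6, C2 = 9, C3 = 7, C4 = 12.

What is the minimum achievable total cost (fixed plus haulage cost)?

126

Open {#1, #2, #3}: assign each demand point to its cheapest open site.
  C1→#1 6×6=36, C2→#3 9×2=18, C3→#2 7×3=21, C4→#2 12×3=36
  haulage cost 111, fixed 15 → total 126.
Compare {#1, #2, #3, #4}: haulage cost 111 + fixed 21 = 132.
Compare {#1, #2, #3, #5}: haulage cost 111 + fixed 21 = 132.
Compare {#1, #2}: haulage cost 129 + fixed 8 = 137.
All other subsets cost ≥ 132. Minimum total cost: 126.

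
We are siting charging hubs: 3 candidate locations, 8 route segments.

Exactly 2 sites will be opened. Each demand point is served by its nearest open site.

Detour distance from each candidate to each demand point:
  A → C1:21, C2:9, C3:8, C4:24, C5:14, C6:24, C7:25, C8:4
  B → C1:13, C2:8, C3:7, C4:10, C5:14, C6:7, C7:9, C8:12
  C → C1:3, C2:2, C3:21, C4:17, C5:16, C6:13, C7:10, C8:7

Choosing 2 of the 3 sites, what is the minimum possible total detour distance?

59

Open {B, C}.
  C1→C 3, C2→C 2, C3→B 7, C4→B 10, C5→B 14, C6→B 7, C7→B 9, C8→C 7  ⇒ total 59.
Compare {A, C}: total 71.
Compare {A, B}: total 72.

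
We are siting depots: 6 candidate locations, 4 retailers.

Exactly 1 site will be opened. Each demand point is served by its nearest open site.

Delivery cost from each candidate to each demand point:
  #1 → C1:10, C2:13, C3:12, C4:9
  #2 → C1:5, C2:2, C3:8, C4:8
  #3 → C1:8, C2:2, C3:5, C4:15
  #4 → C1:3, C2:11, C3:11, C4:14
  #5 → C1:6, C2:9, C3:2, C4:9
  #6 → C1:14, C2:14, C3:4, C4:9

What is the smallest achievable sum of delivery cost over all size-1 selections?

Open {#2}.
  C1→#2 5, C2→#2 2, C3→#2 8, C4→#2 8  ⇒ total 23.
Compare {#5}: total 26.
Compare {#3}: total 30.
No size-1 selection does better; minimum is 23.

23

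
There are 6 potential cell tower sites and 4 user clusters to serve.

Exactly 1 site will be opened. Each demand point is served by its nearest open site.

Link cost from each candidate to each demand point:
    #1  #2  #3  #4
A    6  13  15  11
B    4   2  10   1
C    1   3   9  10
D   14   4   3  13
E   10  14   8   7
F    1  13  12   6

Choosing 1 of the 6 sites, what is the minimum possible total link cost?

Open {B}.
  #1→B 4, #2→B 2, #3→B 10, #4→B 1  ⇒ total 17.
Compare {C}: total 23.
Compare {F}: total 32.
No size-1 selection does better; minimum is 17.

17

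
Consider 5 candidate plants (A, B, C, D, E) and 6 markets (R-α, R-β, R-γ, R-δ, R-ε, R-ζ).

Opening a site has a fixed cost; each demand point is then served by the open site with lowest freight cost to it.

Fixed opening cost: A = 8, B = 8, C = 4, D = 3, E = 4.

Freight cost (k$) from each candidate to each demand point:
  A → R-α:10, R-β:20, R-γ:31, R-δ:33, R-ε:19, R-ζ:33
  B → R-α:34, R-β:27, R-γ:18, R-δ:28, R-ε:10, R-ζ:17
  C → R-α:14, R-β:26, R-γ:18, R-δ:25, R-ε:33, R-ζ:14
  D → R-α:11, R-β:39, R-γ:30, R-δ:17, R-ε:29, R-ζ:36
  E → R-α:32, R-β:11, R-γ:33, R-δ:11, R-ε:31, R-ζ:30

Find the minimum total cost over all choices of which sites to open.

Open {B, D, E}: assign each demand point to its cheapest open site.
  R-α→D 11, R-β→E 11, R-γ→B 18, R-δ→E 11, R-ε→B 10, R-ζ→B 17
  freight cost 78, fixed 15 → total 93.
Compare {B, C, E}: freight cost 78 + fixed 16 = 94.
Compare {B, C, D, E}: freight cost 75 + fixed 19 = 94.
Compare {A, B, E}: freight cost 77 + fixed 20 = 97.
All other subsets cost ≥ 94. Minimum total cost: 93.

93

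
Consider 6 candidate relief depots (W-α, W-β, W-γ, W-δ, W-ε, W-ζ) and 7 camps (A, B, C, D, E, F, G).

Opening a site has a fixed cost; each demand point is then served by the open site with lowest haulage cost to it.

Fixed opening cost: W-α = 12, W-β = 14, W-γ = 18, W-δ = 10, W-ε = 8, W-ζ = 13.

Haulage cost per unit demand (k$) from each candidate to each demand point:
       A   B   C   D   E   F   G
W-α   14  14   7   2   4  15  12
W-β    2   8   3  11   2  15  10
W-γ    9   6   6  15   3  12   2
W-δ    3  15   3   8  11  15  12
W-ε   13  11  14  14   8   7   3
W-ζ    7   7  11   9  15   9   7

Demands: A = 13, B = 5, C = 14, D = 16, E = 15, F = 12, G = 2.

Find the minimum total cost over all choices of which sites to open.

Open {W-α, W-β, W-ε}: assign each demand point to its cheapest open site.
  A→W-β 13×2=26, B→W-β 5×8=40, C→W-β 14×3=42, D→W-α 16×2=32, E→W-β 15×2=30, F→W-ε 12×7=84, G→W-ε 2×3=6
  haulage cost 260, fixed 34 → total 294.
Compare {W-α, W-β, W-γ, W-ε}: haulage cost 248 + fixed 52 = 300.
Compare {W-α, W-β, W-ε, W-ζ}: haulage cost 255 + fixed 47 = 302.
Compare {W-α, W-β, W-δ, W-ε}: haulage cost 260 + fixed 44 = 304.
All other subsets cost ≥ 300. Minimum total cost: 294.

294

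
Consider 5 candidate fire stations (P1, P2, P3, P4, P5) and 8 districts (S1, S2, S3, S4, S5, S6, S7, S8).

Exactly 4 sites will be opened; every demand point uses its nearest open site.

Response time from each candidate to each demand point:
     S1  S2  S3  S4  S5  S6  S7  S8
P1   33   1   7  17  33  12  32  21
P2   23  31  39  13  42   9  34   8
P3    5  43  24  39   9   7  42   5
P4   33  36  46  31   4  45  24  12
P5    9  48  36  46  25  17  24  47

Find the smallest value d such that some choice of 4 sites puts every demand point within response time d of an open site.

24

Open {P1, P2, P3, P4}.
  Farthest demand point is S7 at response time 24 (to P4); all others are ≤ 24.
With {P1, P2, P3, P5} the worst case is 24.
With {P1, P2, P4, P5} the worst case is 24.
No size-4 selection achieves below 24.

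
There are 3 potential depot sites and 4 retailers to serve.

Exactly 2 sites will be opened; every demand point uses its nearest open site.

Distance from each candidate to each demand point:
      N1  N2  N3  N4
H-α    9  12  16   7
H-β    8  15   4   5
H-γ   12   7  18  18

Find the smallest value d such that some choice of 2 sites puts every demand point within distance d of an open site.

Open {H-β, H-γ}.
  Farthest demand point is N1 at distance 8 (to H-β); all others are ≤ 8.
With {H-α, H-β} the worst case is 12.
With {H-α, H-γ} the worst case is 16.
No size-2 selection achieves below 8.

8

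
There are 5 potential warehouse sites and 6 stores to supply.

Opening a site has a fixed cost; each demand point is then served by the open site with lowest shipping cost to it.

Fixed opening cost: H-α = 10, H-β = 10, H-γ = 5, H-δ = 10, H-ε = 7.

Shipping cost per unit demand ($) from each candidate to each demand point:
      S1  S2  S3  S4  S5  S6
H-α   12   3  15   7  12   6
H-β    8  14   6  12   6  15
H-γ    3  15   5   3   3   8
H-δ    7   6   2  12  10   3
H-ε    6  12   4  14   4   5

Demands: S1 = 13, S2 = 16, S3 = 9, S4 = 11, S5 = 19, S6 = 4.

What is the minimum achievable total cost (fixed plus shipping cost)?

Open {H-α, H-γ, H-δ}: assign each demand point to its cheapest open site.
  S1→H-γ 13×3=39, S2→H-α 16×3=48, S3→H-δ 9×2=18, S4→H-γ 11×3=33, S5→H-γ 19×3=57, S6→H-δ 4×3=12
  shipping cost 207, fixed 25 → total 232.
Compare {H-α, H-γ, H-δ, H-ε}: shipping cost 207 + fixed 32 = 239.
Compare {H-α, H-β, H-γ, H-δ}: shipping cost 207 + fixed 35 = 242.
Compare {H-α, H-β, H-γ, H-δ, H-ε}: shipping cost 207 + fixed 42 = 249.
All other subsets cost ≥ 239. Minimum total cost: 232.

232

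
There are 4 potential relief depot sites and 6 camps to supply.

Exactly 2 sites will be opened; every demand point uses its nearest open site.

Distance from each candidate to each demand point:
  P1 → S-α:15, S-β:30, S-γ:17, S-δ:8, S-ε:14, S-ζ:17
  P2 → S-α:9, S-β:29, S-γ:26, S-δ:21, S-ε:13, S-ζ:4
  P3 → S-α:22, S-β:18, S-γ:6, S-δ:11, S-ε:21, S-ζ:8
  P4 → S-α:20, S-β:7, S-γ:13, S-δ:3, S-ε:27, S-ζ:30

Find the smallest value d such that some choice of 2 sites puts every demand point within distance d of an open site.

13

Open {P2, P4}.
  Farthest demand point is S-γ at distance 13 (to P4); all others are ≤ 13.
With {P1, P4} the worst case is 17.
With {P1, P3} the worst case is 18.
No size-2 selection achieves below 13.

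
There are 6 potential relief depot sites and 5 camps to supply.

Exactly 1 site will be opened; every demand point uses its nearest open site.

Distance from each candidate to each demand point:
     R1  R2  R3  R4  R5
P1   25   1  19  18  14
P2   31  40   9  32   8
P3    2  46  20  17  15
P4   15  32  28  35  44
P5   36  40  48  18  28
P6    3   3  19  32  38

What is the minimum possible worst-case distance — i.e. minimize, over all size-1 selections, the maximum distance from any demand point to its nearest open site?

25

Open {P1}.
  Farthest demand point is R1 at distance 25 (to P1); all others are ≤ 25.
With {P6} the worst case is 38.
With {P2} the worst case is 40.
No size-1 selection achieves below 25.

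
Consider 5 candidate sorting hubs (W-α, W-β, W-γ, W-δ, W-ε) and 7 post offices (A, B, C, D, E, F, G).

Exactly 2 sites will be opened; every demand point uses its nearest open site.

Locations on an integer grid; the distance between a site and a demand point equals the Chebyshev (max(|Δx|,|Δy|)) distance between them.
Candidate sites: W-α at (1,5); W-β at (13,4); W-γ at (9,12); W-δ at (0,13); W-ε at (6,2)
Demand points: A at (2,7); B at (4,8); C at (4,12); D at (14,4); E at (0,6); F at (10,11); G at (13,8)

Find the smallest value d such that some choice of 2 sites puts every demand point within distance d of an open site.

Open {W-α, W-β}.
  Farthest demand point is C at distance 7 (to W-α); all others are ≤ 7.
With {W-β, W-δ} the worst case is 7.
With {W-α, W-γ} the worst case is 8.
No size-2 selection achieves below 7.

7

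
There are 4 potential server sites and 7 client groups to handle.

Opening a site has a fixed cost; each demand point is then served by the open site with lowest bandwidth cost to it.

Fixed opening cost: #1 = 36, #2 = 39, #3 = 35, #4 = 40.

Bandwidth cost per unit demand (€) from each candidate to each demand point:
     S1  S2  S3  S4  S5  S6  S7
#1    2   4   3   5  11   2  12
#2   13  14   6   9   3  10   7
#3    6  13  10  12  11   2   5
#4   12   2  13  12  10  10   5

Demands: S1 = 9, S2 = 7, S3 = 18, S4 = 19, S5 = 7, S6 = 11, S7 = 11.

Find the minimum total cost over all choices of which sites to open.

390

Open {#1, #2}: assign each demand point to its cheapest open site.
  S1→#1 9×2=18, S2→#1 7×4=28, S3→#1 18×3=54, S4→#1 19×5=95, S5→#2 7×3=21, S6→#1 11×2=22, S7→#2 11×7=77
  bandwidth cost 315, fixed 75 → total 390.
Compare {#1, #2, #4}: bandwidth cost 279 + fixed 115 = 394.
Compare {#1, #2, #3}: bandwidth cost 293 + fixed 110 = 403.
Compare {#1, #4}: bandwidth cost 328 + fixed 76 = 404.
All other subsets cost ≥ 394. Minimum total cost: 390.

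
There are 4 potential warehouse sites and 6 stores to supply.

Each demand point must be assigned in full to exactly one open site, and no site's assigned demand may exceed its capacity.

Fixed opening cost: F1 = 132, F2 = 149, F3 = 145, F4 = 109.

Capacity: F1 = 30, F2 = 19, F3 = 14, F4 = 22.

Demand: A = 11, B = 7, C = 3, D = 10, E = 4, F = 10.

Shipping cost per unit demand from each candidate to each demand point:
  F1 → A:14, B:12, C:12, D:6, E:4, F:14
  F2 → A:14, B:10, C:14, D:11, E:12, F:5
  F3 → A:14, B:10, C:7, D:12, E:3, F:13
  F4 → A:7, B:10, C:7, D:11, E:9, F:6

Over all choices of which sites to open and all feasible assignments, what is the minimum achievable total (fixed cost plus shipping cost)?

574

Open {F1, F4}; cheapest assignment that respects the capacities:
  F1 (cap 30, load 24): B, C, D, E — cost 7×12 + 3×12 + 10×6 + 4×4 = 196
  F4 (cap 22, load 21): A, F — cost 11×7 + 10×6 = 137
  Shipping 333, fixed 241 → total 574.
  Any other capacity-feasible assignment to {F1, F4} ships for at least 333.
Compare {F1, F2}: its best feasible assignment gives total 667.
Compare {F1, F2, F4}: its best feasible assignment gives total 684.
Every other set of open sites that can feasibly serve all demand totals ≥ 667 even under its best assignment. Minimum: 574.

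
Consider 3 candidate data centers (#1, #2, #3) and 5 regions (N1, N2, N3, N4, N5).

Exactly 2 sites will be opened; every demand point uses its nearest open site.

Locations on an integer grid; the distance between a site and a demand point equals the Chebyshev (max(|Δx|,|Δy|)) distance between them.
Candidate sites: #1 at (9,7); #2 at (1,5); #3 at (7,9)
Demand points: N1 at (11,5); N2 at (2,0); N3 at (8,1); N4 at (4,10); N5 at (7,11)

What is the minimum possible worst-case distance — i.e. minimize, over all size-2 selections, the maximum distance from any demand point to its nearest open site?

6

Open {#1, #2}.
  Farthest demand point is N3 at distance 6 (to #1); all others are ≤ 6.
With {#1, #3} the worst case is 7.
With {#2, #3} the worst case is 7.
No size-2 selection achieves below 6.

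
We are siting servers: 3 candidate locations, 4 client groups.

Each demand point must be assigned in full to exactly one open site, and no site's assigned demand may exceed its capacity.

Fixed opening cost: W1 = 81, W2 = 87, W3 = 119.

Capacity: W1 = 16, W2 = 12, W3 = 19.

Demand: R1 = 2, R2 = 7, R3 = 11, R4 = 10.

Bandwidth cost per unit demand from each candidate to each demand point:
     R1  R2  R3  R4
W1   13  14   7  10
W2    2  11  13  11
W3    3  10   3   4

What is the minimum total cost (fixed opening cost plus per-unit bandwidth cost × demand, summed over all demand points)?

Open {W1, W3}; cheapest assignment that respects the capacities:
  W1 (cap 16, load 11): R3 — cost 11×7 = 77
  W3 (cap 19, load 19): R1, R2, R4 — cost 2×3 + 7×10 + 10×4 = 116
  Shipping 193, fixed 200 → total 393.
  Any other capacity-feasible assignment to {W1, W3} ships for at least 193.
Compare {W2, W3}: its best feasible assignment gives total 423.
Compare {W1, W2, W3}: its best feasible assignment gives total 478.
Every other set of open sites that can feasibly serve all demand totals ≥ 423 even under its best assignment. Minimum: 393.

393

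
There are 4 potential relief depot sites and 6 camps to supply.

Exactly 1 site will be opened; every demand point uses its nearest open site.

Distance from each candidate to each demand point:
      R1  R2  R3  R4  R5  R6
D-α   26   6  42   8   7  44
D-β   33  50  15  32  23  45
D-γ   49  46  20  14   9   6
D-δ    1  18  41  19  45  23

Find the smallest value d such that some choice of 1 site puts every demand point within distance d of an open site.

Open {D-α}.
  Farthest demand point is R6 at distance 44 (to D-α); all others are ≤ 44.
With {D-δ} the worst case is 45.
With {D-γ} the worst case is 49.
No size-1 selection achieves below 44.

44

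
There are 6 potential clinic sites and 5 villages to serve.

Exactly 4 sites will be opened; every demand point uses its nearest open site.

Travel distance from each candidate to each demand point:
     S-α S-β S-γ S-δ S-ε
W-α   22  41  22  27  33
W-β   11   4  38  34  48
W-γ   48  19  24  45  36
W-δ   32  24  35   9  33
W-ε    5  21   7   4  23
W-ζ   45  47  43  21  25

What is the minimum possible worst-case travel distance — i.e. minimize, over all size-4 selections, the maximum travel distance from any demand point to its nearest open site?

23

Open {W-α, W-β, W-γ, W-ε}.
  Farthest demand point is S-ε at travel distance 23 (to W-ε); all others are ≤ 23.
With {W-α, W-β, W-δ, W-ε} the worst case is 23.
With {W-α, W-β, W-ε, W-ζ} the worst case is 23.
No size-4 selection achieves below 23.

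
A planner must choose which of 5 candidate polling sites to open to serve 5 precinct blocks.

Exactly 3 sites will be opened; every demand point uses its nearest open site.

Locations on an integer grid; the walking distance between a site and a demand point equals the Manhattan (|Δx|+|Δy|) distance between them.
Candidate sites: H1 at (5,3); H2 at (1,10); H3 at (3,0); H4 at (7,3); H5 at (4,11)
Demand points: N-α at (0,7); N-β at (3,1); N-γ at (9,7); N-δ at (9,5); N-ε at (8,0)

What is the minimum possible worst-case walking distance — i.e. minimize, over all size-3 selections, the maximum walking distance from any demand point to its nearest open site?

6

Open {H1, H2, H4}.
  Farthest demand point is N-γ at walking distance 6 (to H4); all others are ≤ 6.
With {H2, H3, H4} the worst case is 6.
With {H2, H4, H5} the worst case is 6.
No size-3 selection achieves below 6.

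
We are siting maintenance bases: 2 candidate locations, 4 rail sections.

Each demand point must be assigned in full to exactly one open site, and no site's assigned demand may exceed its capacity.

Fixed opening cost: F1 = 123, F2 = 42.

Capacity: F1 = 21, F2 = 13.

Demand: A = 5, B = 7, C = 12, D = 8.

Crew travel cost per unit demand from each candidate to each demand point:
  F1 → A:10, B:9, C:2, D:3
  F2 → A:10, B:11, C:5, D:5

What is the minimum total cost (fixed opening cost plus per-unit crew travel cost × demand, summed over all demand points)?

340

Open {F1, F2}; cheapest assignment that respects the capacities:
  F1 (cap 21, load 20): C, D — cost 12×2 + 8×3 = 48
  F2 (cap 13, load 12): A, B — cost 5×10 + 7×11 = 127
  Shipping 175, fixed 165 → total 340.
  Any other capacity-feasible assignment to {F1, F2} ships for at least 175.
Total demand is 32 and no other set of sites has combined capacity ≥ 32, so {F1, F2} is the only feasible choice of open sites. Minimum: 340.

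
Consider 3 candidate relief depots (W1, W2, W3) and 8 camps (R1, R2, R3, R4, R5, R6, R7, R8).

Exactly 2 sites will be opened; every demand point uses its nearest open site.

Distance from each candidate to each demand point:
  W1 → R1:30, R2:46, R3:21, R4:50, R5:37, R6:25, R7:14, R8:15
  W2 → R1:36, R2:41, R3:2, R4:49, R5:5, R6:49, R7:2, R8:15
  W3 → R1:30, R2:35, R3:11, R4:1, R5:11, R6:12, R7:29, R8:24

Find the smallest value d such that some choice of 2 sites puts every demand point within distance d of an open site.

Open {W1, W3}.
  Farthest demand point is R2 at distance 35 (to W3); all others are ≤ 35.
With {W2, W3} the worst case is 35.
With {W1, W2} the worst case is 49.
No size-2 selection achieves below 35.

35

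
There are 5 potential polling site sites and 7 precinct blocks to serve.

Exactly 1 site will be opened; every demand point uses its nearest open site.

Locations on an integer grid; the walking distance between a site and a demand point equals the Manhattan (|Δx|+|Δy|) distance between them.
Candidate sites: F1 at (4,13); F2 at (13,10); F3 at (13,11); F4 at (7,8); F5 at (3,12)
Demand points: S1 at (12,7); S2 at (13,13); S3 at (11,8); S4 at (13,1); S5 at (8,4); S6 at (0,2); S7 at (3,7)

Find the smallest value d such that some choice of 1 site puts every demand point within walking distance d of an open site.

13

Open {F4}.
  Farthest demand point is S4 at walking distance 13 (to F4); all others are ≤ 13.
With {F1} the worst case is 21.
With {F2} the worst case is 21.
No size-1 selection achieves below 13.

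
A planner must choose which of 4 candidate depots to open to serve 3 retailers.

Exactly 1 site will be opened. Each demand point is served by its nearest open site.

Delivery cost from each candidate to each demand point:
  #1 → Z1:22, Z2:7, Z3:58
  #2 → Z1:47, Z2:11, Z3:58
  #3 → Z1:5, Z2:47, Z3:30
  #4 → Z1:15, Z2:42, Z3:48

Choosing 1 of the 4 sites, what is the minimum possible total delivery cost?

Open {#3}.
  Z1→#3 5, Z2→#3 47, Z3→#3 30  ⇒ total 82.
Compare {#1}: total 87.
Compare {#4}: total 105.
No size-1 selection does better; minimum is 82.

82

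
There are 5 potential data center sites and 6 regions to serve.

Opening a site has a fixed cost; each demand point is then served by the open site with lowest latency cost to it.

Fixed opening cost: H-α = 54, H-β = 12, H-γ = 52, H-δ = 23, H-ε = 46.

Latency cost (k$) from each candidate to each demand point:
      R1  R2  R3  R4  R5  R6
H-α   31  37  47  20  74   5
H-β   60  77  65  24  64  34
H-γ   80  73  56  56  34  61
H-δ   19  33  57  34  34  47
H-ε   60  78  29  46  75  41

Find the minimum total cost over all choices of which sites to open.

Open {H-α, H-δ}: assign each demand point to its cheapest open site.
  R1→H-δ 19, R2→H-δ 33, R3→H-α 47, R4→H-α 20, R5→H-δ 34, R6→H-α 5
  latency cost 158, fixed 77 → total 235.
Compare {H-β, H-δ}: latency cost 201 + fixed 35 = 236.
Compare {H-δ}: latency cost 224 + fixed 23 = 247.
Compare {H-α, H-β, H-δ}: latency cost 158 + fixed 89 = 247.
All other subsets cost ≥ 236. Minimum total cost: 235.

235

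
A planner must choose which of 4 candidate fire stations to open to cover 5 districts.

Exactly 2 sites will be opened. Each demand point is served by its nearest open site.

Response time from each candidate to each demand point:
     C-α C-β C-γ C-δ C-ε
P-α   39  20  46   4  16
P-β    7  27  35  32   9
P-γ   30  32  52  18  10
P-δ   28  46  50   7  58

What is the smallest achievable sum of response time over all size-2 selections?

Open {P-α, P-β}.
  C-α→P-β 7, C-β→P-α 20, C-γ→P-β 35, C-δ→P-α 4, C-ε→P-β 9  ⇒ total 75.
Compare {P-β, P-δ}: total 85.
Compare {P-β, P-γ}: total 96.
No size-2 selection does better; minimum is 75.

75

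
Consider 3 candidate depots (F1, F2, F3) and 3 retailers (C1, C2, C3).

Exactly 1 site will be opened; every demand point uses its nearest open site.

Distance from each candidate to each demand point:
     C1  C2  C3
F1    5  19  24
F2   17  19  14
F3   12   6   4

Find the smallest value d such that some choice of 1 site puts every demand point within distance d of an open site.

Open {F3}.
  Farthest demand point is C1 at distance 12 (to F3); all others are ≤ 12.
With {F2} the worst case is 19.
With {F1} the worst case is 24.
No size-1 selection achieves below 12.

12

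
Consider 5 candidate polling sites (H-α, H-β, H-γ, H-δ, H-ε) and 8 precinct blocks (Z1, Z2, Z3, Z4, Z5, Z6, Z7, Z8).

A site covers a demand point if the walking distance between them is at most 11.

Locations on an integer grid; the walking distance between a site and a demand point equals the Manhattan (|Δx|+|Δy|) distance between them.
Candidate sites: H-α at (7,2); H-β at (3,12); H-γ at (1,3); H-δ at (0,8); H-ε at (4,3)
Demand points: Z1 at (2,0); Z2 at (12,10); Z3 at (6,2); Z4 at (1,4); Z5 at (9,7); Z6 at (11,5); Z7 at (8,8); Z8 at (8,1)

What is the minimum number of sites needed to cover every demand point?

Coverage sets (demand points within 11 of each site):
  H-α: {Z1, Z3, Z4, Z5, Z6, Z7, Z8}
  H-β: {Z2, Z4, Z5, Z7}
  H-γ: {Z1, Z3, Z4, Z8}
  H-δ: {Z1, Z4, Z5, Z7}
  H-ε: {Z1, Z3, Z4, Z5, Z6, Z7, Z8}
No single site covers all 8 demand points.
But {H-α, H-β} covers everything, so the minimum is 2.

2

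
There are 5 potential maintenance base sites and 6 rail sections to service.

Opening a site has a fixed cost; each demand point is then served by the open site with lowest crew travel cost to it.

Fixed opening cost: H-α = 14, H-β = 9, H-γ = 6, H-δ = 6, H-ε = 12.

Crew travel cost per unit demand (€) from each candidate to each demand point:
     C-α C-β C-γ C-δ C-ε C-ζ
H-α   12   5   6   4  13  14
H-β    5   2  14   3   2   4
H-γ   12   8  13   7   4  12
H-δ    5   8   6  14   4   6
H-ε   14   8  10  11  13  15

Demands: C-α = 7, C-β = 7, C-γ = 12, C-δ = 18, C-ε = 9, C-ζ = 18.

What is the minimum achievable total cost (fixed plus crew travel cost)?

280

Open {H-β, H-δ}: assign each demand point to its cheapest open site.
  C-α→H-β 7×5=35, C-β→H-β 7×2=14, C-γ→H-δ 12×6=72, C-δ→H-β 18×3=54, C-ε→H-β 9×2=18, C-ζ→H-β 18×4=72
  crew travel cost 265, fixed 15 → total 280.
Compare {H-β, H-γ, H-δ}: crew travel cost 265 + fixed 21 = 286.
Compare {H-α, H-β}: crew travel cost 265 + fixed 23 = 288.
Compare {H-β, H-δ, H-ε}: crew travel cost 265 + fixed 27 = 292.
All other subsets cost ≥ 286. Minimum total cost: 280.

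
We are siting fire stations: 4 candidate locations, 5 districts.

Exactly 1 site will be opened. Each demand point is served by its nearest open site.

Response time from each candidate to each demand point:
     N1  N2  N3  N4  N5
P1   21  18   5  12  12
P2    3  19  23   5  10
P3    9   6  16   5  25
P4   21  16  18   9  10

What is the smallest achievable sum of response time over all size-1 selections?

Open {P2}.
  N1→P2 3, N2→P2 19, N3→P2 23, N4→P2 5, N5→P2 10  ⇒ total 60.
Compare {P3}: total 61.
Compare {P1}: total 68.
No size-1 selection does better; minimum is 60.

60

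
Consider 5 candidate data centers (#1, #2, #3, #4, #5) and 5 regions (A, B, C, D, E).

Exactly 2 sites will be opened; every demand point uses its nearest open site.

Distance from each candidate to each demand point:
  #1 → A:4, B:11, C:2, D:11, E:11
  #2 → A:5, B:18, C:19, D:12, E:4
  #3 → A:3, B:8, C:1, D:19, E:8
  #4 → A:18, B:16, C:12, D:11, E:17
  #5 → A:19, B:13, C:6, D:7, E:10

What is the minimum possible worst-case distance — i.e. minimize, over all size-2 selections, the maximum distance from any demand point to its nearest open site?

Open {#3, #5}.
  Farthest demand point is B at distance 8 (to #3); all others are ≤ 8.
With {#1, #2} the worst case is 11.
With {#1, #3} the worst case is 11.
No size-2 selection achieves below 8.

8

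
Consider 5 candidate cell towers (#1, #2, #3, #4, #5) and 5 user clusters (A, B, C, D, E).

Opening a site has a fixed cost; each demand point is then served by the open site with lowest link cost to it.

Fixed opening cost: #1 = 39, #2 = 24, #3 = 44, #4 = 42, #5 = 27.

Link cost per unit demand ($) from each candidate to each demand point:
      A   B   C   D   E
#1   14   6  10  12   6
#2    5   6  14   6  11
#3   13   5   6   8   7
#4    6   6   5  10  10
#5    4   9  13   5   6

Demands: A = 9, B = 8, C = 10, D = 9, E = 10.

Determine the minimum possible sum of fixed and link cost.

Open {#4, #5}: assign each demand point to its cheapest open site.
  A→#5 9×4=36, B→#4 8×6=48, C→#4 10×5=50, D→#5 9×5=45, E→#5 10×6=60
  link cost 239, fixed 69 → total 308.
Compare {#3, #5}: link cost 241 + fixed 71 = 312.
Compare {#2, #4, #5}: link cost 239 + fixed 93 = 332.
Compare {#2, #3, #5}: link cost 241 + fixed 95 = 336.
All other subsets cost ≥ 312. Minimum total cost: 308.

308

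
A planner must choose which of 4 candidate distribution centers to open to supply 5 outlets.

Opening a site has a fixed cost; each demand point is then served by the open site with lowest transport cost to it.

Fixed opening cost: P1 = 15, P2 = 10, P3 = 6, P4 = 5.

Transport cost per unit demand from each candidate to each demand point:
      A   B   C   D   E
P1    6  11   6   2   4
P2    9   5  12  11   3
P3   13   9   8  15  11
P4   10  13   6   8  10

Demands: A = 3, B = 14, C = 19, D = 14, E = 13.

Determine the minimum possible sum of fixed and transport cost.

Open {P1, P2}: assign each demand point to its cheapest open site.
  A→P1 3×6=18, B→P2 14×5=70, C→P1 19×6=114, D→P1 14×2=28, E→P2 13×3=39
  transport cost 269, fixed 25 → total 294.
Compare {P1, P2, P4}: transport cost 269 + fixed 30 = 299.
Compare {P1, P2, P3}: transport cost 269 + fixed 31 = 300.
Compare {P1, P2, P3, P4}: transport cost 269 + fixed 36 = 305.
All other subsets cost ≥ 299. Minimum total cost: 294.

294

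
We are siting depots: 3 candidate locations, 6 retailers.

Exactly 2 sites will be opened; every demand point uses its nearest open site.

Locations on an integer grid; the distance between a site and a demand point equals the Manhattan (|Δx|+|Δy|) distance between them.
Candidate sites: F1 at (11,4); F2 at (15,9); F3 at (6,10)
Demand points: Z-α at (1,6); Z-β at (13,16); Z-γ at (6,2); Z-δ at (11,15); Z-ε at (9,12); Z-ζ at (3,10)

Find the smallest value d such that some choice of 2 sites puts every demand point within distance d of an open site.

Open {F2, F3}.
  Farthest demand point is Z-δ at distance 10 (to F2); all others are ≤ 10.
With {F1, F2} the worst case is 13.
With {F1, F3} the worst case is 13.
No size-2 selection achieves below 10.

10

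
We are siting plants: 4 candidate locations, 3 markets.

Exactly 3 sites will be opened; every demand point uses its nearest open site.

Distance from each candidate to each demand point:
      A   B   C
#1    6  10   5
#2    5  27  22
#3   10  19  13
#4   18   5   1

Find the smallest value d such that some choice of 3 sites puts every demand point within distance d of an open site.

Open {#1, #2, #4}.
  Farthest demand point is A at distance 5 (to #2); all others are ≤ 5.
With {#2, #3, #4} the worst case is 5.
With {#1, #3, #4} the worst case is 6.
No size-3 selection achieves below 5.

5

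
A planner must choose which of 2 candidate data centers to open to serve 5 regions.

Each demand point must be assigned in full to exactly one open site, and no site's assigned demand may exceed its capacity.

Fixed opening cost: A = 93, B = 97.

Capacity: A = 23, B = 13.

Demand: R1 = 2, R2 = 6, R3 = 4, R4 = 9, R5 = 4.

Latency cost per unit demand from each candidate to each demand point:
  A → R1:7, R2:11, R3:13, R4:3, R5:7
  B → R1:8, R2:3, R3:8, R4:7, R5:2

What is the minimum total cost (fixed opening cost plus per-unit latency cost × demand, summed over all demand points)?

Open {A, B}; cheapest assignment that respects the capacities:
  A (cap 23, load 15): R1, R4, R5 — cost 2×7 + 9×3 + 4×7 = 69
  B (cap 13, load 10): R2, R3 — cost 6×3 + 4×8 = 50
  Shipping 119, fixed 190 → total 309.
  Any other capacity-feasible assignment to {A, B} ships for at least 119.
Total demand is 25 and no other set of sites has combined capacity ≥ 25, so {A, B} is the only feasible choice of open sites. Minimum: 309.

309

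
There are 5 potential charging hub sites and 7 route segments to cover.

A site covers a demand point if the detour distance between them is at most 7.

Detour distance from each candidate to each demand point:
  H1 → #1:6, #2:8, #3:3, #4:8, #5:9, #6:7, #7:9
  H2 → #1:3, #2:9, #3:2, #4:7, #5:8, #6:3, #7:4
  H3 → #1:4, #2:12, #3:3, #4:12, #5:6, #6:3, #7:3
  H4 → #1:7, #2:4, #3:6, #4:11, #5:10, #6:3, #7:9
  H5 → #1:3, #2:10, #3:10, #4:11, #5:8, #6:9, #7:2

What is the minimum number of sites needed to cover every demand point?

3

Coverage sets (demand points within 7 of each site):
  H1: {#1, #3, #6}
  H2: {#1, #3, #4, #6, #7}
  H3: {#1, #3, #5, #6, #7}
  H4: {#1, #2, #3, #6}
  H5: {#1, #7}
No 2 sites suffice: every size-2 union leaves at least one demand point uncovered.
But {H2, H3, H4} covers everything, so the minimum is 3.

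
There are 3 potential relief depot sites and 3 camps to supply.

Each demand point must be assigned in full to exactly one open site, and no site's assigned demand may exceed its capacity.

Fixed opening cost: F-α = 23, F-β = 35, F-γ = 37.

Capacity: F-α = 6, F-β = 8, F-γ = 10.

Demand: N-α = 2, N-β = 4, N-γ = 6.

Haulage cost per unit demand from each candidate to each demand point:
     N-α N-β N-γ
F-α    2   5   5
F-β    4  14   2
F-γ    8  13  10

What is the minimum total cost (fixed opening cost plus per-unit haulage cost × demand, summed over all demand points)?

94

Open {F-α, F-β}; cheapest assignment that respects the capacities:
  F-α (cap 6, load 6): N-α, N-β — cost 2×2 + 4×5 = 24
  F-β (cap 8, load 6): N-γ — cost 6×2 = 12
  Shipping 36, fixed 58 → total 94.
  Any other capacity-feasible assignment to {F-α, F-β} ships for at least 36.
Compare {F-α, F-β, F-γ}: its best feasible assignment gives total 131.
Compare {F-α, F-γ}: its best feasible assignment gives total 144.
Every other set of open sites that can feasibly serve all demand totals ≥ 131 even under its best assignment. Minimum: 94.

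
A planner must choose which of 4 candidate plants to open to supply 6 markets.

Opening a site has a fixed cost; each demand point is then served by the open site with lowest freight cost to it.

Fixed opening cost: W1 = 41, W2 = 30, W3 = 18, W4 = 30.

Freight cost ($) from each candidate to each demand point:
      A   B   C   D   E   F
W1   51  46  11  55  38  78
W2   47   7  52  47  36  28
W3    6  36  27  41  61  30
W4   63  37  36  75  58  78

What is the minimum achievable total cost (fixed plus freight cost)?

193

Open {W2, W3}: assign each demand point to its cheapest open site.
  A→W3 6, B→W2 7, C→W3 27, D→W3 41, E→W2 36, F→W2 28
  freight cost 145, fixed 48 → total 193.
Compare {W1, W2, W3}: freight cost 129 + fixed 89 = 218.
Compare {W3}: freight cost 201 + fixed 18 = 219.
Compare {W1, W3}: freight cost 162 + fixed 59 = 221.
All other subsets cost ≥ 218. Minimum total cost: 193.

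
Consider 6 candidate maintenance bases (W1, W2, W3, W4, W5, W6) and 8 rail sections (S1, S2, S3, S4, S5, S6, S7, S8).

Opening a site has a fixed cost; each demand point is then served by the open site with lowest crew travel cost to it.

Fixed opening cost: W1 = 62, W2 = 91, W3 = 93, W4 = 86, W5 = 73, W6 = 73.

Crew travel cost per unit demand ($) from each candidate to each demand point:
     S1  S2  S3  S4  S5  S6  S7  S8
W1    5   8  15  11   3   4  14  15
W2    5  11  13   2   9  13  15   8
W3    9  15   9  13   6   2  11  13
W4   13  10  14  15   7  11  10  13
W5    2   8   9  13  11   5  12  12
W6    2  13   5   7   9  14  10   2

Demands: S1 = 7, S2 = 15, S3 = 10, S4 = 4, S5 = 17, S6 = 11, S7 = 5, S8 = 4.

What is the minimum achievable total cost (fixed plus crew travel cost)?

Open {W1, W6}: assign each demand point to its cheapest open site.
  S1→W6 7×2=14, S2→W1 15×8=120, S3→W6 10×5=50, S4→W6 4×7=28, S5→W1 17×3=51, S6→W1 11×4=44, S7→W6 5×10=50, S8→W6 4×2=8
  crew travel cost 365, fixed 135 → total 500.
Compare {W1, W2, W6}: crew travel cost 345 + fixed 226 = 571.
Compare {W1, W3, W6}: crew travel cost 343 + fixed 228 = 571.
Compare {W1, W5, W6}: crew travel cost 365 + fixed 208 = 573.
All other subsets cost ≥ 571. Minimum total cost: 500.

500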